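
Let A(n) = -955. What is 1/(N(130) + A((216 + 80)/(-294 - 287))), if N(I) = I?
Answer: -1/825 ≈ -0.0012121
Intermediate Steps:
1/(N(130) + A((216 + 80)/(-294 - 287))) = 1/(130 - 955) = 1/(-825) = -1/825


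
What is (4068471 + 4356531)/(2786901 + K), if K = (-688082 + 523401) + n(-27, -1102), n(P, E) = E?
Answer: 1404167/436853 ≈ 3.2143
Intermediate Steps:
K = -165783 (K = (-688082 + 523401) - 1102 = -164681 - 1102 = -165783)
(4068471 + 4356531)/(2786901 + K) = (4068471 + 4356531)/(2786901 - 165783) = 8425002/2621118 = 8425002*(1/2621118) = 1404167/436853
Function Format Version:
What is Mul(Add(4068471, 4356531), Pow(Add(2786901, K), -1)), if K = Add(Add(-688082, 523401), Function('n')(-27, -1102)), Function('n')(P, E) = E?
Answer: Rational(1404167, 436853) ≈ 3.2143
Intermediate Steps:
K = -165783 (K = Add(Add(-688082, 523401), -1102) = Add(-164681, -1102) = -165783)
Mul(Add(4068471, 4356531), Pow(Add(2786901, K), -1)) = Mul(Add(4068471, 4356531), Pow(Add(2786901, -165783), -1)) = Mul(8425002, Pow(2621118, -1)) = Mul(8425002, Rational(1, 2621118)) = Rational(1404167, 436853)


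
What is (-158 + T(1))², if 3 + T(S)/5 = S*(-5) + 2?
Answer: 35344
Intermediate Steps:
T(S) = -5 - 25*S (T(S) = -15 + 5*(S*(-5) + 2) = -15 + 5*(-5*S + 2) = -15 + 5*(2 - 5*S) = -15 + (10 - 25*S) = -5 - 25*S)
(-158 + T(1))² = (-158 + (-5 - 25*1))² = (-158 + (-5 - 25))² = (-158 - 30)² = (-188)² = 35344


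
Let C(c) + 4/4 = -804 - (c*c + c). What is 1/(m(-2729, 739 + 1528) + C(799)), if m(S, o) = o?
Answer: -1/637738 ≈ -1.5680e-6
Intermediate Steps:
C(c) = -805 - c - c**2 (C(c) = -1 + (-804 - (c*c + c)) = -1 + (-804 - (c**2 + c)) = -1 + (-804 - (c + c**2)) = -1 + (-804 + (-c - c**2)) = -1 + (-804 - c - c**2) = -805 - c - c**2)
1/(m(-2729, 739 + 1528) + C(799)) = 1/((739 + 1528) + (-805 - 1*799 - 1*799**2)) = 1/(2267 + (-805 - 799 - 1*638401)) = 1/(2267 + (-805 - 799 - 638401)) = 1/(2267 - 640005) = 1/(-637738) = -1/637738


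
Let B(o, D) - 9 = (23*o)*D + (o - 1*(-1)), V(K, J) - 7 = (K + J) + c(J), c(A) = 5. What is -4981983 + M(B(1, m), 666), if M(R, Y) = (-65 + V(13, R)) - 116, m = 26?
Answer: -4981530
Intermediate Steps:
V(K, J) = 12 + J + K (V(K, J) = 7 + ((K + J) + 5) = 7 + ((J + K) + 5) = 7 + (5 + J + K) = 12 + J + K)
B(o, D) = 10 + o + 23*D*o (B(o, D) = 9 + ((23*o)*D + (o - 1*(-1))) = 9 + (23*D*o + (o + 1)) = 9 + (23*D*o + (1 + o)) = 9 + (1 + o + 23*D*o) = 10 + o + 23*D*o)
M(R, Y) = -156 + R (M(R, Y) = (-65 + (12 + R + 13)) - 116 = (-65 + (25 + R)) - 116 = (-40 + R) - 116 = -156 + R)
-4981983 + M(B(1, m), 666) = -4981983 + (-156 + (10 + 1 + 23*26*1)) = -4981983 + (-156 + (10 + 1 + 598)) = -4981983 + (-156 + 609) = -4981983 + 453 = -4981530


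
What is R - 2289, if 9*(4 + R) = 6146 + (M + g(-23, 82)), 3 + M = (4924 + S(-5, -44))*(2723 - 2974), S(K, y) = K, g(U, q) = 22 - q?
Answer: -1249223/9 ≈ -1.3880e+5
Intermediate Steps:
M = -1234672 (M = -3 + (4924 - 5)*(2723 - 2974) = -3 + 4919*(-251) = -3 - 1234669 = -1234672)
R = -1228622/9 (R = -4 + (6146 + (-1234672 + (22 - 1*82)))/9 = -4 + (6146 + (-1234672 + (22 - 82)))/9 = -4 + (6146 + (-1234672 - 60))/9 = -4 + (6146 - 1234732)/9 = -4 + (⅑)*(-1228586) = -4 - 1228586/9 = -1228622/9 ≈ -1.3651e+5)
R - 2289 = -1228622/9 - 2289 = -1249223/9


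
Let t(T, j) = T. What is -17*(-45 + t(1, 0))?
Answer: 748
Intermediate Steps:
-17*(-45 + t(1, 0)) = -17*(-45 + 1) = -17*(-44) = 748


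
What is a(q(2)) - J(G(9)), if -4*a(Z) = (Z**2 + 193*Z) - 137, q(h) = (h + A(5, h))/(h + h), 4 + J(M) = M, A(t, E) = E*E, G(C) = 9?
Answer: -699/16 ≈ -43.688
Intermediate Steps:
A(t, E) = E**2
J(M) = -4 + M
q(h) = (h + h**2)/(2*h) (q(h) = (h + h**2)/(h + h) = (h + h**2)/((2*h)) = (h + h**2)*(1/(2*h)) = (h + h**2)/(2*h))
a(Z) = 137/4 - 193*Z/4 - Z**2/4 (a(Z) = -((Z**2 + 193*Z) - 137)/4 = -(-137 + Z**2 + 193*Z)/4 = 137/4 - 193*Z/4 - Z**2/4)
a(q(2)) - J(G(9)) = (137/4 - 193*(1/2 + (1/2)*2)/4 - (1/2 + (1/2)*2)**2/4) - (-4 + 9) = (137/4 - 193*(1/2 + 1)/4 - (1/2 + 1)**2/4) - 1*5 = (137/4 - 193/4*3/2 - (3/2)**2/4) - 5 = (137/4 - 579/8 - 1/4*9/4) - 5 = (137/4 - 579/8 - 9/16) - 5 = -619/16 - 5 = -699/16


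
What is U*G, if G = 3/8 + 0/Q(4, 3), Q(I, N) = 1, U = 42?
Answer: 63/4 ≈ 15.750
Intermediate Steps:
G = 3/8 (G = 3/8 + 0/1 = 3*(⅛) + 0*1 = 3/8 + 0 = 3/8 ≈ 0.37500)
U*G = 42*(3/8) = 63/4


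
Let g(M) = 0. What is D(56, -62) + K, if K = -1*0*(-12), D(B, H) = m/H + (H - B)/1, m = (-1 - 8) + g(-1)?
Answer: -7307/62 ≈ -117.85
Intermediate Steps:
m = -9 (m = (-1 - 8) + 0 = -9 + 0 = -9)
D(B, H) = H - B - 9/H (D(B, H) = -9/H + (H - B)/1 = -9/H + (H - B)*1 = -9/H + (H - B) = H - B - 9/H)
K = 0 (K = 0*(-12) = 0)
D(56, -62) + K = (-62 - 1*56 - 9/(-62)) + 0 = (-62 - 56 - 9*(-1/62)) + 0 = (-62 - 56 + 9/62) + 0 = -7307/62 + 0 = -7307/62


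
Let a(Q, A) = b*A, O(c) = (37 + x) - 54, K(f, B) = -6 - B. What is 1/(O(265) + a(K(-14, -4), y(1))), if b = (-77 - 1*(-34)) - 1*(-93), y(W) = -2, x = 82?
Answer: -1/35 ≈ -0.028571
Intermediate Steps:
b = 50 (b = (-77 + 34) + 93 = -43 + 93 = 50)
O(c) = 65 (O(c) = (37 + 82) - 54 = 119 - 54 = 65)
a(Q, A) = 50*A
1/(O(265) + a(K(-14, -4), y(1))) = 1/(65 + 50*(-2)) = 1/(65 - 100) = 1/(-35) = -1/35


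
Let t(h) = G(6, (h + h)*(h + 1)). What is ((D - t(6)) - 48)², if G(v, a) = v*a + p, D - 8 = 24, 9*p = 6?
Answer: 2439844/9 ≈ 2.7109e+5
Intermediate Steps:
p = ⅔ (p = (⅑)*6 = ⅔ ≈ 0.66667)
D = 32 (D = 8 + 24 = 32)
G(v, a) = ⅔ + a*v (G(v, a) = v*a + ⅔ = a*v + ⅔ = ⅔ + a*v)
t(h) = ⅔ + 12*h*(1 + h) (t(h) = ⅔ + ((h + h)*(h + 1))*6 = ⅔ + ((2*h)*(1 + h))*6 = ⅔ + (2*h*(1 + h))*6 = ⅔ + 12*h*(1 + h))
((D - t(6)) - 48)² = ((32 - (⅔ + 12*6*(1 + 6))) - 48)² = ((32 - (⅔ + 12*6*7)) - 48)² = ((32 - (⅔ + 504)) - 48)² = ((32 - 1*1514/3) - 48)² = ((32 - 1514/3) - 48)² = (-1418/3 - 48)² = (-1562/3)² = 2439844/9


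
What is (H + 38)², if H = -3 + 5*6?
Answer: 4225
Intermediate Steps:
H = 27 (H = -3 + 30 = 27)
(H + 38)² = (27 + 38)² = 65² = 4225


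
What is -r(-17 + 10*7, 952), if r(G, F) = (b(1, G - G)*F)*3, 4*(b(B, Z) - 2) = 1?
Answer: -6426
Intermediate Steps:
b(B, Z) = 9/4 (b(B, Z) = 2 + (¼)*1 = 2 + ¼ = 9/4)
r(G, F) = 27*F/4 (r(G, F) = (9*F/4)*3 = 27*F/4)
-r(-17 + 10*7, 952) = -27*952/4 = -1*6426 = -6426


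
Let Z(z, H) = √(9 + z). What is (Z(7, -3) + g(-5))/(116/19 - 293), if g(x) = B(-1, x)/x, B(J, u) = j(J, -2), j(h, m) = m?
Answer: -418/27255 ≈ -0.015337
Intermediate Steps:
B(J, u) = -2
g(x) = -2/x
(Z(7, -3) + g(-5))/(116/19 - 293) = (√(9 + 7) - 2/(-5))/(116/19 - 293) = (√16 - 2*(-⅕))/(116*(1/19) - 293) = (4 + ⅖)/(116/19 - 293) = 22/(5*(-5451/19)) = (22/5)*(-19/5451) = -418/27255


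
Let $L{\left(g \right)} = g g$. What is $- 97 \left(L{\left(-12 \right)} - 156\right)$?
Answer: $1164$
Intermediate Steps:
$L{\left(g \right)} = g^{2}$
$- 97 \left(L{\left(-12 \right)} - 156\right) = - 97 \left(\left(-12\right)^{2} - 156\right) = - 97 \left(144 - 156\right) = \left(-97\right) \left(-12\right) = 1164$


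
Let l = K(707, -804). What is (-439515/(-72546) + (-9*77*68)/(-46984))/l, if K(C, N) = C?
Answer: 71633424/7172054743 ≈ 0.0099878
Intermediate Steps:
l = 707
(-439515/(-72546) + (-9*77*68)/(-46984))/l = (-439515/(-72546) + (-9*77*68)/(-46984))/707 = (-439515*(-1/72546) - 693*68*(-1/46984))*(1/707) = (146505/24182 - 47124*(-1/46984))*(1/707) = (146505/24182 + 1683/1678)*(1/707) = (71633424/10144349)*(1/707) = 71633424/7172054743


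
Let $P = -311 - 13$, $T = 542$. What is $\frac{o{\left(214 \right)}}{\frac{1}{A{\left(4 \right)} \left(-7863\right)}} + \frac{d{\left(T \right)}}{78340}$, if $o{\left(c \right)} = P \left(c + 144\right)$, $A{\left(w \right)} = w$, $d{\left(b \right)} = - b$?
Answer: $\frac{142899225641009}{39170} \approx 3.6482 \cdot 10^{9}$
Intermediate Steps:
$P = -324$ ($P = -311 - 13 = -324$)
$o{\left(c \right)} = -46656 - 324 c$ ($o{\left(c \right)} = - 324 \left(c + 144\right) = - 324 \left(144 + c\right) = -46656 - 324 c$)
$\frac{o{\left(214 \right)}}{\frac{1}{A{\left(4 \right)} \left(-7863\right)}} + \frac{d{\left(T \right)}}{78340} = \frac{-46656 - 69336}{\frac{1}{4 \left(-7863\right)}} + \frac{\left(-1\right) 542}{78340} = \frac{-46656 - 69336}{\frac{1}{-31452}} - \frac{271}{39170} = - \frac{115992}{- \frac{1}{31452}} - \frac{271}{39170} = \left(-115992\right) \left(-31452\right) - \frac{271}{39170} = 3648180384 - \frac{271}{39170} = \frac{142899225641009}{39170}$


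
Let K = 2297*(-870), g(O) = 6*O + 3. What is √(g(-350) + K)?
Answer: I*√2000487 ≈ 1414.4*I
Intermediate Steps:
g(O) = 3 + 6*O
K = -1998390
√(g(-350) + K) = √((3 + 6*(-350)) - 1998390) = √((3 - 2100) - 1998390) = √(-2097 - 1998390) = √(-2000487) = I*√2000487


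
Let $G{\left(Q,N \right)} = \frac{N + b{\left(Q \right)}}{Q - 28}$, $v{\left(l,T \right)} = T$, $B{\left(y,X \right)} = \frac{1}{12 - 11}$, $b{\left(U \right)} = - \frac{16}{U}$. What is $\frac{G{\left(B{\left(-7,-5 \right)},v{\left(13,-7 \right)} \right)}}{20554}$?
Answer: $\frac{23}{554958} \approx 4.1445 \cdot 10^{-5}$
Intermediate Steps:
$B{\left(y,X \right)} = 1$ ($B{\left(y,X \right)} = 1^{-1} = 1$)
$G{\left(Q,N \right)} = \frac{N - \frac{16}{Q}}{-28 + Q}$ ($G{\left(Q,N \right)} = \frac{N - \frac{16}{Q}}{Q - 28} = \frac{N - \frac{16}{Q}}{-28 + Q}$)
$\frac{G{\left(B{\left(-7,-5 \right)},v{\left(13,-7 \right)} \right)}}{20554} = \frac{1^{-1} \frac{1}{-28 + 1} \left(-16 - 7\right)}{20554} = 1 \frac{1}{-27} \left(-16 - 7\right) \frac{1}{20554} = 1 \left(- \frac{1}{27}\right) \left(-23\right) \frac{1}{20554} = \frac{23}{27} \cdot \frac{1}{20554} = \frac{23}{554958}$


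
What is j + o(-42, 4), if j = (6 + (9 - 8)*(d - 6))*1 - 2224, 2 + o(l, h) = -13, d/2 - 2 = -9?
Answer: -2253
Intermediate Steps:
d = -14 (d = 4 + 2*(-9) = 4 - 18 = -14)
o(l, h) = -15 (o(l, h) = -2 - 13 = -15)
j = -2238 (j = (6 + (9 - 8)*(-14 - 6))*1 - 2224 = (6 + 1*(-20))*1 - 2224 = (6 - 20)*1 - 2224 = -14*1 - 2224 = -14 - 2224 = -2238)
j + o(-42, 4) = -2238 - 15 = -2253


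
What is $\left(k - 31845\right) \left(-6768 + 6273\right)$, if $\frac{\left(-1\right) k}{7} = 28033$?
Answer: $112897620$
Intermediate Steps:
$k = -196231$ ($k = \left(-7\right) 28033 = -196231$)
$\left(k - 31845\right) \left(-6768 + 6273\right) = \left(-196231 - 31845\right) \left(-6768 + 6273\right) = \left(-228076\right) \left(-495\right) = 112897620$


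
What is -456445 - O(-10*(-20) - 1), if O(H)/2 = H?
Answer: -456843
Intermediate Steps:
O(H) = 2*H
-456445 - O(-10*(-20) - 1) = -456445 - 2*(-10*(-20) - 1) = -456445 - 2*(200 - 1) = -456445 - 2*199 = -456445 - 1*398 = -456445 - 398 = -456843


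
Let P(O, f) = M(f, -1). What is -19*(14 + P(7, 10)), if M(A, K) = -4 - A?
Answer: 0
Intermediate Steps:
P(O, f) = -4 - f
-19*(14 + P(7, 10)) = -19*(14 + (-4 - 1*10)) = -19*(14 + (-4 - 10)) = -19*(14 - 14) = -19*0 = 0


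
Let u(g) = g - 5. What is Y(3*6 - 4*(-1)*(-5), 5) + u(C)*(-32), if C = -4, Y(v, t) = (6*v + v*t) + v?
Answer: 264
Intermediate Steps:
Y(v, t) = 7*v + t*v (Y(v, t) = (6*v + t*v) + v = 7*v + t*v)
u(g) = -5 + g
Y(3*6 - 4*(-1)*(-5), 5) + u(C)*(-32) = (3*6 - 4*(-1)*(-5))*(7 + 5) + (-5 - 4)*(-32) = (18 + 4*(-5))*12 - 9*(-32) = (18 - 20)*12 + 288 = -2*12 + 288 = -24 + 288 = 264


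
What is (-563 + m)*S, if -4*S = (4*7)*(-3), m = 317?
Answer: -5166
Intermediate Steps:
S = 21 (S = -4*7*(-3)/4 = -7*(-3) = -¼*(-84) = 21)
(-563 + m)*S = (-563 + 317)*21 = -246*21 = -5166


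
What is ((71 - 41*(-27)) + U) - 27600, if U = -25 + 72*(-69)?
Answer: -31415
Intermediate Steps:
U = -4993 (U = -25 - 4968 = -4993)
((71 - 41*(-27)) + U) - 27600 = ((71 - 41*(-27)) - 4993) - 27600 = ((71 + 1107) - 4993) - 27600 = (1178 - 4993) - 27600 = -3815 - 27600 = -31415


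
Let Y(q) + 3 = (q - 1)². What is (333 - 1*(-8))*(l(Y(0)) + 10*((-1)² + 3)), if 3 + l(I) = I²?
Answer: 13981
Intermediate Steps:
Y(q) = -3 + (-1 + q)² (Y(q) = -3 + (q - 1)² = -3 + (-1 + q)²)
l(I) = -3 + I²
(333 - 1*(-8))*(l(Y(0)) + 10*((-1)² + 3)) = (333 - 1*(-8))*((-3 + (-3 + (-1 + 0)²)²) + 10*((-1)² + 3)) = (333 + 8)*((-3 + (-3 + (-1)²)²) + 10*(1 + 3)) = 341*((-3 + (-3 + 1)²) + 10*4) = 341*((-3 + (-2)²) + 40) = 341*((-3 + 4) + 40) = 341*(1 + 40) = 341*41 = 13981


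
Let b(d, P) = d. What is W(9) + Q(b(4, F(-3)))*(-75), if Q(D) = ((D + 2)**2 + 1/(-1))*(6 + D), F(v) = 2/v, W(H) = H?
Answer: -26241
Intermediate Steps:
Q(D) = (-1 + (2 + D)**2)*(6 + D) (Q(D) = ((2 + D)**2 - 1)*(6 + D) = (-1 + (2 + D)**2)*(6 + D))
W(9) + Q(b(4, F(-3)))*(-75) = 9 + (18 + 4**3 + 10*4**2 + 27*4)*(-75) = 9 + (18 + 64 + 10*16 + 108)*(-75) = 9 + (18 + 64 + 160 + 108)*(-75) = 9 + 350*(-75) = 9 - 26250 = -26241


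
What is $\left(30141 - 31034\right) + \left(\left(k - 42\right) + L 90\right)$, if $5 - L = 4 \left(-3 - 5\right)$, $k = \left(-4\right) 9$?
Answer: $2359$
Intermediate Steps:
$k = -36$
$L = 37$ ($L = 5 - 4 \left(-3 - 5\right) = 5 - 4 \left(-8\right) = 5 - -32 = 5 + 32 = 37$)
$\left(30141 - 31034\right) + \left(\left(k - 42\right) + L 90\right) = \left(30141 - 31034\right) + \left(\left(-36 - 42\right) + 37 \cdot 90\right) = -893 + \left(\left(-36 - 42\right) + 3330\right) = -893 + \left(-78 + 3330\right) = -893 + 3252 = 2359$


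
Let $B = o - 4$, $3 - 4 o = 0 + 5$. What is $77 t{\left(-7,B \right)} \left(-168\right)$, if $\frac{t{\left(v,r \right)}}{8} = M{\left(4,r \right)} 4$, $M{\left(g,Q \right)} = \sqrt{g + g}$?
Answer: $- 827904 \sqrt{2} \approx -1.1708 \cdot 10^{6}$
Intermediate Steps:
$M{\left(g,Q \right)} = \sqrt{2} \sqrt{g}$ ($M{\left(g,Q \right)} = \sqrt{2 g} = \sqrt{2} \sqrt{g}$)
$o = - \frac{1}{2}$ ($o = \frac{3}{4} - \frac{0 + 5}{4} = \frac{3}{4} - \frac{5}{4} = - \frac{1}{2} \approx -0.5$)
$B = - \frac{9}{2}$ ($B = - \frac{1}{2} - 4 = - \frac{9}{2} \approx -4.5$)
$t{\left(v,r \right)} = 64 \sqrt{2}$ ($t{\left(v,r \right)} = 8 \sqrt{2} \sqrt{4} \cdot 4 = 8 \sqrt{2} \cdot 2 \cdot 4 = 8 \cdot 2 \sqrt{2} \cdot 4 = 8 \cdot 8 \sqrt{2} = 64 \sqrt{2}$)
$77 t{\left(-7,B \right)} \left(-168\right) = 77 \cdot 64 \sqrt{2} \left(-168\right) = 4928 \sqrt{2} \left(-168\right) = - 827904 \sqrt{2}$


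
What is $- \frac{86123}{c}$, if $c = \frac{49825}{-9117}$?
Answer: $\frac{785183391}{49825} \approx 15759.0$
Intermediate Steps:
$c = - \frac{49825}{9117}$ ($c = 49825 \left(- \frac{1}{9117}\right) = - \frac{49825}{9117} \approx -5.4651$)
$- \frac{86123}{c} = - \frac{86123}{- \frac{49825}{9117}} = \left(-86123\right) \left(- \frac{9117}{49825}\right) = \frac{785183391}{49825}$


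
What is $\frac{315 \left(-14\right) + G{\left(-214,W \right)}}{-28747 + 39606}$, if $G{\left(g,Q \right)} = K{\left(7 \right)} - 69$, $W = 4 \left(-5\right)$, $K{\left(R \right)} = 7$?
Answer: $- \frac{4472}{10859} \approx -0.41182$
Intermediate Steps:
$W = -20$
$G{\left(g,Q \right)} = -62$ ($G{\left(g,Q \right)} = 7 - 69 = -62$)
$\frac{315 \left(-14\right) + G{\left(-214,W \right)}}{-28747 + 39606} = \frac{315 \left(-14\right) - 62}{-28747 + 39606} = \frac{-4410 - 62}{10859} = \left(-4472\right) \frac{1}{10859} = - \frac{4472}{10859}$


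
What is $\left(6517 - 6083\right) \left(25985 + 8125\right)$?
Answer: $14803740$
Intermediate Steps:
$\left(6517 - 6083\right) \left(25985 + 8125\right) = 434 \cdot 34110 = 14803740$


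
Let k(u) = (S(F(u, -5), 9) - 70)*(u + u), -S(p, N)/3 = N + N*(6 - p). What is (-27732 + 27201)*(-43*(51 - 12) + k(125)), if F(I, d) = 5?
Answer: 17351487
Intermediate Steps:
S(p, N) = -3*N - 3*N*(6 - p) (S(p, N) = -3*(N + N*(6 - p)) = -3*N - 3*N*(6 - p))
k(u) = -248*u (k(u) = (3*9*(-7 + 5) - 70)*(u + u) = (3*9*(-2) - 70)*(2*u) = (-54 - 70)*(2*u) = -248*u)
(-27732 + 27201)*(-43*(51 - 12) + k(125)) = (-27732 + 27201)*(-43*(51 - 12) - 248*125) = -531*(-43*39 - 31000) = -531*(-1677 - 31000) = -531*(-32677) = 17351487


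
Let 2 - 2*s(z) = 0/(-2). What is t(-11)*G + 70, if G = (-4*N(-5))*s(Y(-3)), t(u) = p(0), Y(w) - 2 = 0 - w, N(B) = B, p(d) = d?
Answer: 70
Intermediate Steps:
Y(w) = 2 - w (Y(w) = 2 + (0 - w) = 2 - w)
t(u) = 0
s(z) = 1 (s(z) = 1 - 0/(-2) = 1 - 0*(-1)/2 = 1 - ½*0 = 1 + 0 = 1)
G = 20 (G = -4*(-5)*1 = 20*1 = 20)
t(-11)*G + 70 = 0*20 + 70 = 0 + 70 = 70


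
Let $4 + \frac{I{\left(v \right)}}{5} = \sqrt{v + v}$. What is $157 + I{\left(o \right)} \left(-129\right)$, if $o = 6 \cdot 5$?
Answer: $2737 - 1290 \sqrt{15} \approx -2259.1$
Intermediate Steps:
$o = 30$
$I{\left(v \right)} = -20 + 5 \sqrt{2} \sqrt{v}$ ($I{\left(v \right)} = -20 + 5 \sqrt{v + v} = -20 + 5 \sqrt{2 v} = -20 + 5 \sqrt{2} \sqrt{v}$)
$157 + I{\left(o \right)} \left(-129\right) = 157 + \left(-20 + 5 \sqrt{2} \sqrt{30}\right) \left(-129\right) = 157 + \left(-20 + 10 \sqrt{15}\right) \left(-129\right) = 157 + \left(2580 - 1290 \sqrt{15}\right) = 2737 - 1290 \sqrt{15}$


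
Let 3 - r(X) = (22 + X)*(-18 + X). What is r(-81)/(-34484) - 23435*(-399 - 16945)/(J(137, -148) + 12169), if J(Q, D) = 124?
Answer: 7008161270147/211955906 ≈ 33064.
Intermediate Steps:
r(X) = 3 - (-18 + X)*(22 + X) (r(X) = 3 - (22 + X)*(-18 + X) = 3 - (-18 + X)*(22 + X))
r(-81)/(-34484) - 23435*(-399 - 16945)/(J(137, -148) + 12169) = (399 - 1*(-81)**2 - 4*(-81))/(-34484) - 23435*(-399 - 16945)/(124 + 12169) = (399 - 1*6561 + 324)*(-1/34484) - 23435/(12293/(-17344)) = (399 - 6561 + 324)*(-1/34484) - 23435/(12293*(-1/17344)) = -5838*(-1/34484) - 23435/(-12293/17344) = 2919/17242 - 23435*(-17344/12293) = 2919/17242 + 406456640/12293 = 7008161270147/211955906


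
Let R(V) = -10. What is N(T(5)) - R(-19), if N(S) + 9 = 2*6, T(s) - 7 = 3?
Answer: 13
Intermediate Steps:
T(s) = 10 (T(s) = 7 + 3 = 10)
N(S) = 3 (N(S) = -9 + 2*6 = -9 + 12 = 3)
N(T(5)) - R(-19) = 3 - 1*(-10) = 3 + 10 = 13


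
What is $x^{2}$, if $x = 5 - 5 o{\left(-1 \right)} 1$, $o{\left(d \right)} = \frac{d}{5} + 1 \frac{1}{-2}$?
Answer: $\frac{289}{4} \approx 72.25$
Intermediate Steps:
$o{\left(d \right)} = - \frac{1}{2} + \frac{d}{5}$ ($o{\left(d \right)} = d \frac{1}{5} + 1 \left(- \frac{1}{2}\right) = \frac{d}{5} - \frac{1}{2} = - \frac{1}{2} + \frac{d}{5}$)
$x = \frac{17}{2}$ ($x = 5 - 5 \left(- \frac{1}{2} + \frac{1}{5} \left(-1\right)\right) 1 = 5 - 5 \left(- \frac{1}{2} - \frac{1}{5}\right) 1 = 5 - 5 \left(\left(- \frac{7}{10}\right) 1\right) = 5 - - \frac{7}{2} = 5 + \frac{7}{2} = \frac{17}{2} \approx 8.5$)
$x^{2} = \left(\frac{17}{2}\right)^{2} = \frac{289}{4}$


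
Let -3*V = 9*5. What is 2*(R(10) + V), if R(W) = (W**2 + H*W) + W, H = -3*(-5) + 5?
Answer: 590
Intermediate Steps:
H = 20 (H = 15 + 5 = 20)
R(W) = W**2 + 21*W (R(W) = (W**2 + 20*W) + W = W**2 + 21*W)
V = -15 (V = -3*5 = -1/3*45 = -15)
2*(R(10) + V) = 2*(10*(21 + 10) - 15) = 2*(10*31 - 15) = 2*(310 - 15) = 2*295 = 590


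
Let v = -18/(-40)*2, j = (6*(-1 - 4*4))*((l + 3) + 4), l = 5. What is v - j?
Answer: 12249/10 ≈ 1224.9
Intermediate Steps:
j = -1224 (j = (6*(-1 - 4*4))*((5 + 3) + 4) = (6*(-1 - 16))*(8 + 4) = (6*(-17))*12 = -102*12 = -1224)
v = 9/10 (v = -18*(-1/40)*2 = (9/20)*2 = 9/10 ≈ 0.90000)
v - j = 9/10 - 1*(-1224) = 9/10 + 1224 = 12249/10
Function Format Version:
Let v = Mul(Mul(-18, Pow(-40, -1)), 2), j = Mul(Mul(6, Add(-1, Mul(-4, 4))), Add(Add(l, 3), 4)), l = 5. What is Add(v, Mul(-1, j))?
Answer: Rational(12249, 10) ≈ 1224.9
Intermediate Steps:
j = -1224 (j = Mul(Mul(6, Add(-1, Mul(-4, 4))), Add(Add(5, 3), 4)) = Mul(Mul(6, Add(-1, -16)), Add(8, 4)) = Mul(Mul(6, -17), 12) = Mul(-102, 12) = -1224)
v = Rational(9, 10) (v = Mul(Mul(-18, Rational(-1, 40)), 2) = Mul(Rational(9, 20), 2) = Rational(9, 10) ≈ 0.90000)
Add(v, Mul(-1, j)) = Add(Rational(9, 10), Mul(-1, -1224)) = Add(Rational(9, 10), 1224) = Rational(12249, 10)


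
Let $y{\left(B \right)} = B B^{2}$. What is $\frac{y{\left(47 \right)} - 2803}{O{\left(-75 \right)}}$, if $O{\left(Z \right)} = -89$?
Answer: $- \frac{101020}{89} \approx -1135.1$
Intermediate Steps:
$y{\left(B \right)} = B^{3}$
$\frac{y{\left(47 \right)} - 2803}{O{\left(-75 \right)}} = \frac{47^{3} - 2803}{-89} = \left(103823 - 2803\right) \left(- \frac{1}{89}\right) = 101020 \left(- \frac{1}{89}\right) = - \frac{101020}{89}$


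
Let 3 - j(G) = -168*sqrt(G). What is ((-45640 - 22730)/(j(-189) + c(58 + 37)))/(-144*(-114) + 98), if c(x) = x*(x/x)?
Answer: -6837/90050842 + 123066*I*sqrt(21)/315177947 ≈ -7.5924e-5 + 0.0017893*I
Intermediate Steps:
j(G) = 3 + 168*sqrt(G) (j(G) = 3 - (-168)*sqrt(G) = 3 + 168*sqrt(G))
c(x) = x (c(x) = x*1 = x)
((-45640 - 22730)/(j(-189) + c(58 + 37)))/(-144*(-114) + 98) = ((-45640 - 22730)/((3 + 168*sqrt(-189)) + (58 + 37)))/(-144*(-114) + 98) = (-68370/((3 + 168*(3*I*sqrt(21))) + 95))/(16416 + 98) = -68370/((3 + 504*I*sqrt(21)) + 95)/16514 = -68370/(98 + 504*I*sqrt(21))*(1/16514) = -34185/(8257*(98 + 504*I*sqrt(21)))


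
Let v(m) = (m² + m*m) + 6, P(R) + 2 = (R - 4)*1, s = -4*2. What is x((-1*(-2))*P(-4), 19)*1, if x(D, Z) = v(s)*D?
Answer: -2680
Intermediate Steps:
s = -8
P(R) = -6 + R (P(R) = -2 + (R - 4)*1 = -2 + (-4 + R)*1 = -2 + (-4 + R) = -6 + R)
v(m) = 6 + 2*m² (v(m) = (m² + m²) + 6 = 2*m² + 6 = 6 + 2*m²)
x(D, Z) = 134*D (x(D, Z) = (6 + 2*(-8)²)*D = (6 + 2*64)*D = (6 + 128)*D = 134*D)
x((-1*(-2))*P(-4), 19)*1 = (134*((-1*(-2))*(-6 - 4)))*1 = (134*(2*(-10)))*1 = (134*(-20))*1 = -2680*1 = -2680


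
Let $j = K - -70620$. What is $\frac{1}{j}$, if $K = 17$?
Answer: $\frac{1}{70637} \approx 1.4157 \cdot 10^{-5}$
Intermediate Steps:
$j = 70637$ ($j = 17 - -70620 = 17 + 70620 = 70637$)
$\frac{1}{j} = \frac{1}{70637}$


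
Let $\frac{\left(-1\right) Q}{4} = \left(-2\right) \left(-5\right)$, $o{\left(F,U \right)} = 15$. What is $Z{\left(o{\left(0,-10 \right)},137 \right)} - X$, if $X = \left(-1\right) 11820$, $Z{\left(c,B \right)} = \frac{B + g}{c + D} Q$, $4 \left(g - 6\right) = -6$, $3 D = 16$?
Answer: $\frac{704040}{61} \approx 11542.0$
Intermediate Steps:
$D = \frac{16}{3}$ ($D = \frac{1}{3} \cdot 16 = \frac{16}{3} \approx 5.3333$)
$g = \frac{9}{2}$ ($g = 6 + \frac{1}{4} \left(-6\right) = 6 - \frac{3}{2} = \frac{9}{2} \approx 4.5$)
$Q = -40$ ($Q = - 4 \left(\left(-2\right) \left(-5\right)\right) = \left(-4\right) 10 = -40$)
$Z{\left(c,B \right)} = - \frac{40 \left(\frac{9}{2} + B\right)}{\frac{16}{3} + c}$ ($Z{\left(c,B \right)} = \frac{B + \frac{9}{2}}{c + \frac{16}{3}} \left(-40\right) = \frac{\frac{9}{2} + B}{\frac{16}{3} + c} \left(-40\right) = - \frac{40 \left(\frac{9}{2} + B\right)}{\frac{16}{3} + c}$)
$X = -11820$
$Z{\left(o{\left(0,-10 \right)},137 \right)} - X = \frac{60 \left(-9 - 274\right)}{16 + 3 \cdot 15} - -11820 = \frac{60 \left(-9 - 274\right)}{16 + 45} + 11820 = 60 \cdot \frac{1}{61} \left(-283\right) + 11820 = - \frac{16980}{61} + 11820 = \frac{704040}{61}$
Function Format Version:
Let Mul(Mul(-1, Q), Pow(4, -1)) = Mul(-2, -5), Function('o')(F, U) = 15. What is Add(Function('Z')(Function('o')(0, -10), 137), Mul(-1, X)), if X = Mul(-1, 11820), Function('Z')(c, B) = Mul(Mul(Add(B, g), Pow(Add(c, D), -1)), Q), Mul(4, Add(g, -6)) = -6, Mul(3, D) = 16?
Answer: Rational(704040, 61) ≈ 11542.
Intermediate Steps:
D = Rational(16, 3) (D = Mul(Rational(1, 3), 16) = Rational(16, 3) ≈ 5.3333)
g = Rational(9, 2) (g = Add(6, Mul(Rational(1, 4), -6)) = Add(6, Rational(-3, 2)) = Rational(9, 2) ≈ 4.5000)
Q = -40 (Q = Mul(-4, Mul(-2, -5)) = Mul(-4, 10) = -40)
Function('Z')(c, B) = Mul(-40, Pow(Add(Rational(16, 3), c), -1), Add(Rational(9, 2), B)) (Function('Z')(c, B) = Mul(Mul(Add(B, Rational(9, 2)), Pow(Add(c, Rational(16, 3)), -1)), -40) = Mul(Mul(Add(Rational(9, 2), B), Pow(Add(Rational(16, 3), c), -1)), -40) = Mul(Mul(Pow(Add(Rational(16, 3), c), -1), Add(Rational(9, 2), B)), -40) = Mul(-40, Pow(Add(Rational(16, 3), c), -1), Add(Rational(9, 2), B)))
X = -11820
Add(Function('Z')(Function('o')(0, -10), 137), Mul(-1, X)) = Add(Mul(60, Pow(Add(16, Mul(3, 15)), -1), Add(-9, Mul(-2, 137))), Mul(-1, -11820)) = Add(Mul(60, Pow(Add(16, 45), -1), Add(-9, -274)), 11820) = Add(Mul(60, Pow(61, -1), -283), 11820) = Add(Mul(60, Rational(1, 61), -283), 11820) = Add(Rational(-16980, 61), 11820) = Rational(704040, 61)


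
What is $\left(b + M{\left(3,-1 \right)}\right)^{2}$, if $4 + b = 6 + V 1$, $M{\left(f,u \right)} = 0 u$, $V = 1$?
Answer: $9$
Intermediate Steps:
$M{\left(f,u \right)} = 0$
$b = 3$ ($b = -4 + \left(6 + 1 \cdot 1\right) = -4 + \left(6 + 1\right) = -4 + 7 = 3$)
$\left(b + M{\left(3,-1 \right)}\right)^{2} = \left(3 + 0\right)^{2} = 3^{2} = 9$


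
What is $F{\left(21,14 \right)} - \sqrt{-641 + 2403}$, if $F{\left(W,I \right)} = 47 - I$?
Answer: $33 - \sqrt{1762} \approx -8.9762$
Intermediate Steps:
$F{\left(21,14 \right)} - \sqrt{-641 + 2403} = \left(47 - 14\right) - \sqrt{-641 + 2403} = \left(47 - 14\right) - \sqrt{1762} = 33 - \sqrt{1762}$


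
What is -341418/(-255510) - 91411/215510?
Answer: 1674085619/1835498670 ≈ 0.91206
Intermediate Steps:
-341418/(-255510) - 91411/215510 = -341418*(-1/255510) - 91411*1/215510 = 56903/42585 - 91411/215510 = 1674085619/1835498670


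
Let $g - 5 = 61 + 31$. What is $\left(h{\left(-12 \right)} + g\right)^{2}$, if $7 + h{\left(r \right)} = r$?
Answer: $6084$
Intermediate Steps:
$h{\left(r \right)} = -7 + r$
$g = 97$ ($g = 5 + \left(61 + 31\right) = 5 + 92 = 97$)
$\left(h{\left(-12 \right)} + g\right)^{2} = \left(\left(-7 - 12\right) + 97\right)^{2} = \left(-19 + 97\right)^{2} = 78^{2} = 6084$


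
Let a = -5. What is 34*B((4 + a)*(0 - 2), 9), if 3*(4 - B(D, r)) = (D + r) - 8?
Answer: 102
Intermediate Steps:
B(D, r) = 20/3 - D/3 - r/3 (B(D, r) = 4 - ((D + r) - 8)/3 = 4 - (-8 + D + r)/3 = 4 + (8/3 - D/3 - r/3) = 20/3 - D/3 - r/3)
34*B((4 + a)*(0 - 2), 9) = 34*(20/3 - (4 - 5)*(0 - 2)/3 - ⅓*9) = 34*(20/3 - (-1)*(-2)/3 - 3) = 34*(20/3 - ⅓*2 - 3) = 34*(20/3 - ⅔ - 3) = 34*3 = 102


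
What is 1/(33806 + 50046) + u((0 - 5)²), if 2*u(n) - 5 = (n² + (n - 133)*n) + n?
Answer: -85738669/83852 ≈ -1022.5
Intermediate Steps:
u(n) = 5/2 + n/2 + n²/2 + n*(-133 + n)/2 (u(n) = 5/2 + ((n² + (n - 133)*n) + n)/2 = 5/2 + ((n² + (-133 + n)*n) + n)/2 = 5/2 + ((n² + n*(-133 + n)) + n)/2 = 5/2 + (n + n² + n*(-133 + n))/2 = 5/2 + (n/2 + n²/2 + n*(-133 + n)/2) = 5/2 + n/2 + n²/2 + n*(-133 + n)/2)
1/(33806 + 50046) + u((0 - 5)²) = 1/(33806 + 50046) + (5/2 + ((0 - 5)²)² - 66*(0 - 5)²) = 1/83852 + (5/2 + ((-5)²)² - 66*(-5)²) = 1/83852 + (5/2 + 25² - 66*25) = 1/83852 + (5/2 + 625 - 1650) = 1/83852 - 2045/2 = -85738669/83852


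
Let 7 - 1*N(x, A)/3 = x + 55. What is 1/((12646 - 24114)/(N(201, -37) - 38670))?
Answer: 39417/11468 ≈ 3.4371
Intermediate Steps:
N(x, A) = -144 - 3*x (N(x, A) = 21 - 3*(x + 55) = 21 - 3*(55 + x) = 21 + (-165 - 3*x) = -144 - 3*x)
1/((12646 - 24114)/(N(201, -37) - 38670)) = 1/((12646 - 24114)/((-144 - 3*201) - 38670)) = 1/(-11468/((-144 - 603) - 38670)) = 1/(-11468/(-747 - 38670)) = 1/(-11468/(-39417)) = 1/(-11468*(-1/39417)) = 1/(11468/39417) = 39417/11468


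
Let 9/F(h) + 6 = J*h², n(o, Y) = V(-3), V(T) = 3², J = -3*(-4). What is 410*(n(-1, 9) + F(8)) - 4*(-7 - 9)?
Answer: 477373/127 ≈ 3758.8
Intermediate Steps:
J = 12
V(T) = 9
n(o, Y) = 9
F(h) = 9/(-6 + 12*h²)
410*(n(-1, 9) + F(8)) - 4*(-7 - 9) = 410*(9 + 3/(2*(-1 + 2*8²))) - 4*(-7 - 9) = 410*(9 + 3/(2*(-1 + 2*64))) - 4*(-16) = 410*(9 + 3/(2*(-1 + 128))) + 64 = 410*(9 + (3/2)/127) + 64 = 410*(9 + (3/2)*(1/127)) + 64 = 410*(9 + 3/254) + 64 = 410*(2289/254) + 64 = 469245/127 + 64 = 477373/127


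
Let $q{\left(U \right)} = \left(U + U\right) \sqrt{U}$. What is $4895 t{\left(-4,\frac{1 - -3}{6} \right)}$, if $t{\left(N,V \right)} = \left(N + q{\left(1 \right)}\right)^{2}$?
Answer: $19580$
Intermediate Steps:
$q{\left(U \right)} = 2 U^{\frac{3}{2}}$ ($q{\left(U \right)} = 2 U \sqrt{U} = 2 U^{\frac{3}{2}}$)
$t{\left(N,V \right)} = \left(2 + N\right)^{2}$ ($t{\left(N,V \right)} = \left(N + 2 \cdot 1^{\frac{3}{2}}\right)^{2} = \left(N + 2 \cdot 1\right)^{2} = \left(N + 2\right)^{2} = \left(2 + N\right)^{2}$)
$4895 t{\left(-4,\frac{1 - -3}{6} \right)} = 4895 \left(2 - 4\right)^{2} = 4895 \left(-2\right)^{2} = 4895 \cdot 4 = 19580$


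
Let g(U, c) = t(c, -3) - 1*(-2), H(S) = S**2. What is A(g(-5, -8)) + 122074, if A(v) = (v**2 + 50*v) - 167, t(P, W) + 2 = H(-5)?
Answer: 123782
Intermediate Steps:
t(P, W) = 23 (t(P, W) = -2 + (-5)**2 = -2 + 25 = 23)
g(U, c) = 25 (g(U, c) = 23 - 1*(-2) = 23 + 2 = 25)
A(v) = -167 + v**2 + 50*v
A(g(-5, -8)) + 122074 = (-167 + 25**2 + 50*25) + 122074 = (-167 + 625 + 1250) + 122074 = 1708 + 122074 = 123782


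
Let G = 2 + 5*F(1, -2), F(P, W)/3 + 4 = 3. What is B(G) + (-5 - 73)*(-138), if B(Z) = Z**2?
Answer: 10933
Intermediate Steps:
F(P, W) = -3 (F(P, W) = -12 + 3*3 = -12 + 9 = -3)
G = -13 (G = 2 + 5*(-3) = 2 - 15 = -13)
B(G) + (-5 - 73)*(-138) = (-13)**2 + (-5 - 73)*(-138) = 169 - 78*(-138) = 169 + 10764 = 10933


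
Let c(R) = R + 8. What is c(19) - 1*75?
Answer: -48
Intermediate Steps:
c(R) = 8 + R
c(19) - 1*75 = (8 + 19) - 1*75 = 27 - 75 = -48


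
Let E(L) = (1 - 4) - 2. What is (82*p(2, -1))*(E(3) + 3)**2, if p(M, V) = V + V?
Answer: -656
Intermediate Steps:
p(M, V) = 2*V
E(L) = -5 (E(L) = -3 - 2 = -5)
(82*p(2, -1))*(E(3) + 3)**2 = (82*(2*(-1)))*(-5 + 3)**2 = (82*(-2))*(-2)**2 = -164*4 = -656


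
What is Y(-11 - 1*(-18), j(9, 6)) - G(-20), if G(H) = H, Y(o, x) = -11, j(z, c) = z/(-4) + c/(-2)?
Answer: 9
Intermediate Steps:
j(z, c) = -c/2 - z/4 (j(z, c) = z*(-¼) + c*(-½) = -z/4 - c/2 = -c/2 - z/4)
Y(-11 - 1*(-18), j(9, 6)) - G(-20) = -11 - 1*(-20) = -11 + 20 = 9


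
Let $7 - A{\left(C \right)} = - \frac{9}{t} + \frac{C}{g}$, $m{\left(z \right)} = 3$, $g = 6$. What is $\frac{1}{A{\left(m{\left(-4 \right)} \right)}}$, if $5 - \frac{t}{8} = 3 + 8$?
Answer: $\frac{16}{101} \approx 0.15842$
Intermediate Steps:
$t = -48$ ($t = 40 - 8 \left(3 + 8\right) = 40 - 88 = -48$)
$A{\left(C \right)} = \frac{109}{16} - \frac{C}{6}$ ($A{\left(C \right)} = 7 - \left(- \frac{9}{-48} + \frac{C}{6}\right) = 7 - \left(\left(-9\right) \left(- \frac{1}{48}\right) + C \frac{1}{6}\right) = 7 - \left(\frac{3}{16} + \frac{C}{6}\right) = \frac{109}{16} - \frac{C}{6}$)
$\frac{1}{A{\left(m{\left(-4 \right)} \right)}} = \frac{1}{\frac{109}{16} - \frac{1}{2}} = \frac{1}{\frac{101}{16}} = \frac{16}{101}$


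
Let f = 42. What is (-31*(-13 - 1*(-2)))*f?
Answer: 14322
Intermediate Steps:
(-31*(-13 - 1*(-2)))*f = -31*(-13 - 1*(-2))*42 = -31*(-13 + 2)*42 = -31*(-11)*42 = 341*42 = 14322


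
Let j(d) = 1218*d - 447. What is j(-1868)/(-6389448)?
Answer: 758557/2129816 ≈ 0.35616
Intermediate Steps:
j(d) = -447 + 1218*d
j(-1868)/(-6389448) = (-447 + 1218*(-1868))/(-6389448) = (-447 - 2275224)*(-1/6389448) = -2275671*(-1/6389448) = 758557/2129816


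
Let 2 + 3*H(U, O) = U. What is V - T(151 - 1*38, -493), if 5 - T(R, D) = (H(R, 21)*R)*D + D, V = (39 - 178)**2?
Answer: -2042410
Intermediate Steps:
H(U, O) = -2/3 + U/3
V = 19321 (V = (-139)**2 = 19321)
T(R, D) = 5 - D - D*R*(-2/3 + R/3) (T(R, D) = 5 - (((-2/3 + R/3)*R)*D + D) = 5 - ((R*(-2/3 + R/3))*D + D) = 5 - (D*R*(-2/3 + R/3) + D) = 5 - (D + D*R*(-2/3 + R/3)) = 5 + (-D - D*R*(-2/3 + R/3)) = 5 - D - D*R*(-2/3 + R/3))
V - T(151 - 1*38, -493) = 19321 - (5 - 1*(-493) - 1/3*(-493)*(151 - 1*38)*(-2 + (151 - 1*38))) = 19321 - (5 + 493 - 1/3*(-493)*(151 - 38)*(-2 + (151 - 38))) = 19321 - (5 + 493 - 1/3*(-493)*113*(-2 + 113)) = 19321 - (5 + 493 - 1/3*(-493)*113*111) = 19321 - (5 + 493 + 2061233) = 19321 - 1*2061731 = 19321 - 2061731 = -2042410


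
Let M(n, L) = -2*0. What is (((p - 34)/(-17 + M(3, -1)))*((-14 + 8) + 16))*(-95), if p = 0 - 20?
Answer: -51300/17 ≈ -3017.6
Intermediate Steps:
p = -20
M(n, L) = 0
(((p - 34)/(-17 + M(3, -1)))*((-14 + 8) + 16))*(-95) = (((-20 - 34)/(-17 + 0))*((-14 + 8) + 16))*(-95) = ((-54/(-17))*(-6 + 16))*(-95) = (-54*(-1/17)*10)*(-95) = ((54/17)*10)*(-95) = (540/17)*(-95) = -51300/17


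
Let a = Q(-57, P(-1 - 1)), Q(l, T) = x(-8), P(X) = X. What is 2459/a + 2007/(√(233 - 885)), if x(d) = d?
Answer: -2459/8 - 2007*I*√163/326 ≈ -307.38 - 78.6*I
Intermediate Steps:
Q(l, T) = -8
a = -8
2459/a + 2007/(√(233 - 885)) = 2459/(-8) + 2007/(√(233 - 885)) = 2459*(-⅛) + 2007/(√(-652)) = -2459/8 + 2007/((2*I*√163)) = -2459/8 + 2007*(-I*√163/326) = -2459/8 - 2007*I*√163/326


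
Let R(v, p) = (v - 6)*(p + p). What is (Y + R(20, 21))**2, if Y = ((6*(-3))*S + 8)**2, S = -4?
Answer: 48832144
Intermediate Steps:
R(v, p) = 2*p*(-6 + v) (R(v, p) = (-6 + v)*(2*p) = 2*p*(-6 + v))
Y = 6400 (Y = ((6*(-3))*(-4) + 8)**2 = (-18*(-4) + 8)**2 = (72 + 8)**2 = 80**2 = 6400)
(Y + R(20, 21))**2 = (6400 + 2*21*(-6 + 20))**2 = (6400 + 2*21*14)**2 = (6400 + 588)**2 = 6988**2 = 48832144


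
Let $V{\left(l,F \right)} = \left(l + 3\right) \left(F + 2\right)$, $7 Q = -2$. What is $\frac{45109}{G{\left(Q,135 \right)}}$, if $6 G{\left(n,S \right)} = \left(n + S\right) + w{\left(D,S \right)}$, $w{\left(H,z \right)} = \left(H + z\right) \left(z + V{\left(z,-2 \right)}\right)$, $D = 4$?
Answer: $\frac{947289}{66149} \approx 14.321$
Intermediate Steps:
$Q = - \frac{2}{7}$ ($Q = \frac{1}{7} \left(-2\right) = - \frac{2}{7} \approx -0.28571$)
$V{\left(l,F \right)} = \left(2 + F\right) \left(3 + l\right)$ ($V{\left(l,F \right)} = \left(3 + l\right) \left(2 + F\right) = \left(2 + F\right) \left(3 + l\right)$)
$w{\left(H,z \right)} = z \left(H + z\right)$ ($w{\left(H,z \right)} = \left(H + z\right) \left(z + \left(6 + 2 z + 3 \left(-2\right) - 2 z\right)\right) = \left(H + z\right) \left(z + \left(6 + 2 z - 6 - 2 z\right)\right) = \left(H + z\right) \left(z + 0\right) = \left(H + z\right) z = z \left(H + z\right)$)
$G{\left(n,S \right)} = \frac{S}{6} + \frac{n}{6} + \frac{S \left(4 + S\right)}{6}$ ($G{\left(n,S \right)} = \frac{\left(n + S\right) + S \left(4 + S\right)}{6} = \frac{\left(S + n\right) + S \left(4 + S\right)}{6} = \frac{S + n + S \left(4 + S\right)}{6} = \frac{S}{6} + \frac{n}{6} + \frac{S \left(4 + S\right)}{6}$)
$\frac{45109}{G{\left(Q,135 \right)}} = \frac{45109}{\frac{1}{6} \left(- \frac{2}{7}\right) + \frac{135^{2}}{6} + \frac{5}{6} \cdot 135} = \frac{45109}{- \frac{1}{21} + \frac{1}{6} \cdot 18225 + \frac{225}{2}} = \frac{45109}{- \frac{1}{21} + \frac{6075}{2} + \frac{225}{2}} = \frac{45109}{\frac{66149}{21}} = 45109 \cdot \frac{21}{66149} = \frac{947289}{66149}$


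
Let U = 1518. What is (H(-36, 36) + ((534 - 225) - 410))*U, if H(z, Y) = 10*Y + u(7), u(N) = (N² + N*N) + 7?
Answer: 552552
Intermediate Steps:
u(N) = 7 + 2*N² (u(N) = (N² + N²) + 7 = 2*N² + 7 = 7 + 2*N²)
H(z, Y) = 105 + 10*Y (H(z, Y) = 10*Y + (7 + 2*7²) = 10*Y + (7 + 2*49) = 10*Y + (7 + 98) = 10*Y + 105 = 105 + 10*Y)
(H(-36, 36) + ((534 - 225) - 410))*U = ((105 + 10*36) + ((534 - 225) - 410))*1518 = ((105 + 360) + (309 - 410))*1518 = (465 - 101)*1518 = 364*1518 = 552552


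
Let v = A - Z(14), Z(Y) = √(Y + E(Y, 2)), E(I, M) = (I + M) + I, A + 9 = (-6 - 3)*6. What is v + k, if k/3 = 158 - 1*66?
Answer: 213 - 2*√11 ≈ 206.37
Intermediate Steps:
A = -63 (A = -9 + (-6 - 3)*6 = -9 - 9*6 = -9 - 54 = -63)
k = 276 (k = 3*(158 - 1*66) = 3*(158 - 66) = 3*92 = 276)
E(I, M) = M + 2*I
Z(Y) = √(2 + 3*Y) (Z(Y) = √(Y + (2 + 2*Y)) = √(2 + 3*Y))
v = -63 - 2*√11 (v = -63 - √(2 + 3*14) = -63 - √(2 + 42) = -63 - √44 = -63 - 2*√11 ≈ -69.633)
v + k = (-63 - 2*√11) + 276 = 213 - 2*√11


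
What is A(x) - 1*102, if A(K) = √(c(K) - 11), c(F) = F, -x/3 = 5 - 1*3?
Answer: -102 + I*√17 ≈ -102.0 + 4.1231*I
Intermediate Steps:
x = -6 (x = -3*(5 - 1*3) = -3*(5 - 3) = -3*2 = -6)
A(K) = √(-11 + K) (A(K) = √(K - 11) = √(-11 + K))
A(x) - 1*102 = √(-11 - 6) - 1*102 = √(-17) - 102 = I*√17 - 102 = -102 + I*√17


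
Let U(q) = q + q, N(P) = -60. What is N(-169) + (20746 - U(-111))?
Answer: 20908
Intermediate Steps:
U(q) = 2*q
N(-169) + (20746 - U(-111)) = -60 + (20746 - 2*(-111)) = -60 + (20746 - 1*(-222)) = -60 + (20746 + 222) = -60 + 20968 = 20908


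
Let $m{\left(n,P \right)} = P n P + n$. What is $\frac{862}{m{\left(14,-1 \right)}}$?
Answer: $\frac{431}{14} \approx 30.786$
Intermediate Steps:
$m{\left(n,P \right)} = n + n P^{2}$ ($m{\left(n,P \right)} = n P^{2} + n = n + n P^{2}$)
$\frac{862}{m{\left(14,-1 \right)}} = \frac{862}{14 \left(1 + \left(-1\right)^{2}\right)} = \frac{862}{14 \left(1 + 1\right)} = \frac{862}{14 \cdot 2} = \frac{862}{28} = 862 \cdot \frac{1}{28} = \frac{431}{14}$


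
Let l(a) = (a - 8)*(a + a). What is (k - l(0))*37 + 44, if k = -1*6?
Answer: -178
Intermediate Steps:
k = -6
l(a) = 2*a*(-8 + a) (l(a) = (-8 + a)*(2*a) = 2*a*(-8 + a))
(k - l(0))*37 + 44 = (-6 - 2*0*(-8 + 0))*37 + 44 = (-6 - 2*0*(-8))*37 + 44 = (-6 - 1*0)*37 + 44 = (-6 + 0)*37 + 44 = -6*37 + 44 = -222 + 44 = -178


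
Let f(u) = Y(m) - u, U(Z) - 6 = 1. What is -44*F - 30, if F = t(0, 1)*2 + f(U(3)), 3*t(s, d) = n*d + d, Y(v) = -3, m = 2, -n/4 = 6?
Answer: 3254/3 ≈ 1084.7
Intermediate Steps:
n = -24 (n = -4*6 = -24)
U(Z) = 7 (U(Z) = 6 + 1 = 7)
f(u) = -3 - u
t(s, d) = -23*d/3 (t(s, d) = (-24*d + d)/3 = (-23*d)/3 = -23*d/3)
F = -76/3 (F = -23/3*1*2 + (-3 - 1*7) = -23/3*2 + (-3 - 7) = -46/3 - 10 = -76/3 ≈ -25.333)
-44*F - 30 = -44*(-76/3) - 30 = 3344/3 - 30 = 3254/3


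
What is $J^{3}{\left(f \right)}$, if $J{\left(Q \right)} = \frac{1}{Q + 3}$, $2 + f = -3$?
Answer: $- \frac{1}{8} \approx -0.125$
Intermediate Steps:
$f = -5$ ($f = -2 - 3 = -5$)
$J{\left(Q \right)} = \frac{1}{3 + Q}$
$J^{3}{\left(f \right)} = \left(\frac{1}{3 - 5}\right)^{3} = \left(\frac{1}{-2}\right)^{3} = \left(- \frac{1}{2}\right)^{3} = - \frac{1}{8}$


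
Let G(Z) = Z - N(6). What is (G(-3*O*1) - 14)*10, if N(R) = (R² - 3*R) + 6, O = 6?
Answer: -560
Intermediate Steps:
N(R) = 6 + R² - 3*R
G(Z) = -24 + Z (G(Z) = Z - (6 + 6² - 3*6) = Z - (6 + 36 - 18) = Z - 1*24 = Z - 24 = -24 + Z)
(G(-3*O*1) - 14)*10 = ((-24 - 3*6*1) - 14)*10 = ((-24 - 18*1) - 14)*10 = ((-24 - 18) - 14)*10 = (-42 - 14)*10 = -56*10 = -560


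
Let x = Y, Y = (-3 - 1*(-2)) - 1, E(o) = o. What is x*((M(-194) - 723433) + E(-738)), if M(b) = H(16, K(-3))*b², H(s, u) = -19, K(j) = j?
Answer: 2878510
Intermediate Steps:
M(b) = -19*b²
Y = -2 (Y = (-3 + 2) - 1 = -1 - 1 = -2)
x = -2
x*((M(-194) - 723433) + E(-738)) = -2*((-19*(-194)² - 723433) - 738) = -2*((-19*37636 - 723433) - 738) = -2*((-715084 - 723433) - 738) = -2*(-1438517 - 738) = -2*(-1439255) = 2878510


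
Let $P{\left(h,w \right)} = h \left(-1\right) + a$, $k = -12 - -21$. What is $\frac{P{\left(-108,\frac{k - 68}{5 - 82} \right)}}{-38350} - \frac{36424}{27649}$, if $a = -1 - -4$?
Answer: $- \frac{1399929439}{1060339150} \approx -1.3203$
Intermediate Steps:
$k = 9$ ($k = -12 + 21 = 9$)
$a = 3$ ($a = -1 + 4 = 3$)
$P{\left(h,w \right)} = 3 - h$ ($P{\left(h,w \right)} = h \left(-1\right) + 3 = - h + 3 = 3 - h$)
$\frac{P{\left(-108,\frac{k - 68}{5 - 82} \right)}}{-38350} - \frac{36424}{27649} = \frac{3 - -108}{-38350} - \frac{36424}{27649} = \left(3 + 108\right) \left(- \frac{1}{38350}\right) - \frac{36424}{27649} = 111 \left(- \frac{1}{38350}\right) - \frac{36424}{27649} = - \frac{111}{38350} - \frac{36424}{27649} = - \frac{1399929439}{1060339150}$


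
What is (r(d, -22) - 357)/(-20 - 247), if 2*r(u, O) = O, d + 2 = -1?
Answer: 368/267 ≈ 1.3783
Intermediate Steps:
d = -3 (d = -2 - 1 = -3)
r(u, O) = O/2
(r(d, -22) - 357)/(-20 - 247) = ((½)*(-22) - 357)/(-20 - 247) = (-11 - 357)/(-267) = -368*(-1/267) = 368/267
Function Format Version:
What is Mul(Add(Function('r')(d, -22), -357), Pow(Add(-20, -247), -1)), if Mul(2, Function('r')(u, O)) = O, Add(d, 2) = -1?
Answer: Rational(368, 267) ≈ 1.3783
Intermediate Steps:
d = -3 (d = Add(-2, -1) = -3)
Function('r')(u, O) = Mul(Rational(1, 2), O)
Mul(Add(Function('r')(d, -22), -357), Pow(Add(-20, -247), -1)) = Mul(Add(Mul(Rational(1, 2), -22), -357), Pow(Add(-20, -247), -1)) = Mul(Add(-11, -357), Pow(-267, -1)) = Mul(-368, Rational(-1, 267)) = Rational(368, 267)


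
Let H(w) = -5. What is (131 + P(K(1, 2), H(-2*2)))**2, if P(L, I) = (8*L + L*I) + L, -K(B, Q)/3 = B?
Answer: 14161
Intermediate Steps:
K(B, Q) = -3*B
P(L, I) = 9*L + I*L (P(L, I) = (8*L + I*L) + L = 9*L + I*L)
(131 + P(K(1, 2), H(-2*2)))**2 = (131 + (-3*1)*(9 - 5))**2 = (131 - 3*4)**2 = (131 - 12)**2 = 119**2 = 14161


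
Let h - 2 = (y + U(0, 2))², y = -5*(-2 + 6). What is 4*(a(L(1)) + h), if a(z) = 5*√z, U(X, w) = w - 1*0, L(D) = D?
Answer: 1324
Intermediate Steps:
y = -20 (y = -5*4 = -20)
U(X, w) = w (U(X, w) = w + 0 = w)
h = 326 (h = 2 + (-20 + 2)² = 2 + (-18)² = 2 + 324 = 326)
4*(a(L(1)) + h) = 4*(5*√1 + 326) = 4*(5*1 + 326) = 4*(5 + 326) = 4*331 = 1324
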